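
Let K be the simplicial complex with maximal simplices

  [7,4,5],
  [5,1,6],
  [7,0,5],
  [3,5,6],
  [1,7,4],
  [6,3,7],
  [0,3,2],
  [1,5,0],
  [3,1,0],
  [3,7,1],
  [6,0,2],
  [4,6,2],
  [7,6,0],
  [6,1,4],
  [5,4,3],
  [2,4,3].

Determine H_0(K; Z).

H_0 ≅ Z.

We work with the vertex ordering 0 < 1 < 2 < 3 < 4 < 5 < 6 < 7. The simplices of K, each written with vertices in increasing order, are:

  0-simplices (8): [0], [1], [2], [3], [4], [5], [6], [7]
  1-simplices (24): (24 of them)
  2-simplices (16): [0,1,3], [0,1,5], [0,2,3], [0,2,6], [0,5,7], [0,6,7], [1,3,7], [1,4,6], [1,4,7], [1,5,6], [2,3,4], [2,4,6], [3,4,5], [3,5,6], [3,6,7], [4,5,7]

Hence C_0 ≅ Z^8, C_1 ≅ Z^24, C_2 ≅ Z^16.

The boundary map ∂_1: C_1 → C_0 sends each edge [p,q] (with p < q) to q − p. For instance
  ∂[1,6] = [6] − [1].
This gives a 8×24 integer matrix of rank 7; reducing to Smith normal form yields diagonal entries (1,1,1,1,1,1,1).

The boundary map ∂_2: C_2 → C_1 acts by ∂[p,q,r] = [q,r] − [p,r] + [p,q]. For instance
  ∂[0,1,3] = [1,3] − [0,3] + [0,1],
  ∂[1,4,7] = [4,7] − [1,7] + [1,4].
As a 24×16 matrix over Z this has rank 15, with invariant factors (1,1,1,1,1,1,1,1,1,1,1,1,1,1,1).

Now H_k = ker ∂_k / im ∂_{k+1}, so:

  H_0: rank C_0 − rank ∂_1 = 8 − 7 = 1, and the invariant factors of ∂_1 are all 1, so H_0 ≅ Z.

(K is a triangulation of the torus T^2.)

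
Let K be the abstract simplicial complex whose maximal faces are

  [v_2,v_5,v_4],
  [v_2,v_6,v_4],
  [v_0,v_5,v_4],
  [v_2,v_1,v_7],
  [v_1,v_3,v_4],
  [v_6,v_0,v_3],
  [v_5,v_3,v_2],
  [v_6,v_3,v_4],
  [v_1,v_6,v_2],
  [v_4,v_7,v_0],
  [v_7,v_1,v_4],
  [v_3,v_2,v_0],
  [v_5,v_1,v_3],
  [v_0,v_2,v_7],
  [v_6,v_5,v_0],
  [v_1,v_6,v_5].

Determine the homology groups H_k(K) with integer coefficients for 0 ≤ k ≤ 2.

K has 8 vertices, 24 edges, 16 triangles.
rank ∂_0 = 0, rank ∂_1 = 7 ⇒ b_0 = 8 − 0 − 7 = 1; all invariant factors of ∂_1 are 1 so no torsion. So H_0 ≅ Z.
rank ∂_1 = 7, rank ∂_2 = 15 ⇒ b_1 = 24 − 7 − 15 = 2; all invariant factors of ∂_2 are 1 so no torsion. So H_1 ≅ Z^2.
rank ∂_2 = 15, rank ∂_3 = 0 ⇒ b_2 = 16 − 15 − 0 = 1. So H_2 ≅ Z.

H_0 ≅ Z,  H_1 ≅ Z^2,  H_2 ≅ Z.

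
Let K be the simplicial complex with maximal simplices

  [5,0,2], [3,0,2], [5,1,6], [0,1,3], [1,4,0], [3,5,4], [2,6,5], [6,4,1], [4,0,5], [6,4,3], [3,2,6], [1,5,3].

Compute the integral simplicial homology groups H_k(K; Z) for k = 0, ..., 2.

Order the vertices as 0 < 1 < 2 < 3 < 4 < 5 < 6. Listing each simplex with vertices in this order, K has dimension 2 with simplices:

  0-simplices (7): [0], [1], [2], [3], [4], [5], [6]
  1-simplices (18): [0,1], [0,2], [0,3], [0,4], [0,5], [1,3], [1,4], [1,5], [1,6], [2,3], [2,5], [2,6], [3,4], [3,5], [3,6], [4,5], [4,6], [5,6]
  2-simplices (12): [0,1,3], [0,1,4], [0,2,3], [0,2,5], [0,4,5], [1,3,5], [1,4,6], [1,5,6], [2,3,6], [2,5,6], [3,4,5], [3,4,6]

so the chain groups are C_0 ≅ Z^7, C_1 ≅ Z^18, C_2 ≅ Z^12.

The boundary map ∂_1: C_1 → C_0 sends each edge [p,q] (with p < q) to q − p. For instance
  ∂[2,3] = [3] − [2].
The resulting 7×18 matrix has rank 6, and its Smith normal form has invariant factors (1,1,1,1,1,1).

∂_2: C_2 → C_1 sends each 2-simplex [p,q,r] to [q,r] − [p,r] + [p,q]. For instance
  ∂[0,1,4] = [1,4] − [0,4] + [0,1],
  ∂[2,3,6] = [3,6] − [2,6] + [2,3].
This gives a 18×12 integer matrix of rank 12; reducing to Smith normal form yields diagonal entries (1,1,1,1,1,1,1,1,1,1,1,2).

Now H_k = ker ∂_k / im ∂_{k+1}, so:

  H_0: rank C_0 − rank ∂_1 = 7 − 6 = 1, and the invariant factors of ∂_1 are all 1, so H_0 ≅ Z.
  H_1: rank ker ∂_1 − rank ∂_2 = (18 − 6) − 12 = 0, and ∂_2 has invariant factor 2 > 1, so H_1 ≅ Z/2.
  H_2: rank ker ∂_2 − rank ∂_3 = (12 − 12) − 0 = 0, and there is no ∂_3, so H_2 ≅ 0.

H_0 ≅ Z,  H_1 ≅ Z/2,  H_2 = 0.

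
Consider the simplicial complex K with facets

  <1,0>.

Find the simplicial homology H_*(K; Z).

We work with the vertex ordering 0 < 1. The simplices of K, each written with vertices in increasing order, are:

  0-simplices (2): [0], [1]
  1-simplices (1): [0,1]

so the chain groups are C_0 ≅ Z^2, C_1 ≅ Z^1.

∂_1: C_1 → C_0 is given by ∂[p,q] = [q] − [p].
The resulting 2×1 matrix has rank 1, and its Smith normal form has invariant factors (1).

Computing H_k = (kernel of ∂_k) / (image of ∂_{k+1}):

  H_0: rank C_0 − rank ∂_1 = 2 − 1 = 1, and the invariant factors of ∂_1 are all 1, so H_0 = Z.
  H_1: rank ker ∂_1 − rank ∂_2 = (1 − 1) − 0 = 0, and there is no ∂_2, so H_1 = 0.

(K is a triangulation of the 1-simplex.)

H_0 ≅ Z,  H_1 = 0.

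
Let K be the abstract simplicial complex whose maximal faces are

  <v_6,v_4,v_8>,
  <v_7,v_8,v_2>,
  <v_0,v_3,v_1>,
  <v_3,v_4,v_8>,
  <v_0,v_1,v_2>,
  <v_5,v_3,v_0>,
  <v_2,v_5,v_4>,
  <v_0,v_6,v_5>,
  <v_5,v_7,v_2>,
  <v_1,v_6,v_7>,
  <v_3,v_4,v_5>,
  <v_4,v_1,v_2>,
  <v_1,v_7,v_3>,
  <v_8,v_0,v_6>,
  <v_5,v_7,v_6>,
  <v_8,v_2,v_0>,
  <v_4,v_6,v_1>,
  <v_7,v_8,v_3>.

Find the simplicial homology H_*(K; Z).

We work with the vertex ordering v_0 < v_1 < v_2 < v_3 < v_4 < v_5 < v_6 < v_7 < v_8. The simplices of K, each written with vertices in increasing order, are:

  0-simplices (9): [v_0], [v_1], [v_2], [v_3], [v_4], [v_5], [v_6], [v_7], [v_8]
  1-simplices (27): (27 of them)
  2-simplices (18): (18 of them)

so the chain groups are C_0 ≅ Z^9, C_1 ≅ Z^27, C_2 ≅ Z^18.

Boundary ∂_1: C_1 → C_0 maps an edge to its endpoints' difference, ∂[p,q] = q − p. For instance
  ∂[v_1,v_7] = [v_7] − [v_1].
As a 9×27 matrix over Z this has rank 8, with invariant factors (1,1,1,1,1,1,1,1).

∂_2: C_2 → C_1 acts by ∂[p,q,r] = [q,r] − [p,r] + [p,q]. For instance
  ∂[v_0,v_6,v_8] = [v_6,v_8] − [v_0,v_8] + [v_0,v_6],
  ∂[v_2,v_5,v_7] = [v_5,v_7] − [v_2,v_7] + [v_2,v_5].
The resulting 27×18 matrix has rank 17, and its Smith normal form has invariant factors (1,1,1,1,1,1,1,1,1,1,1,1,1,1,1,1,1).

From H_k ≅ ker(∂_k) / im(∂_{k+1}) we obtain:

  H_0: rank C_0 − rank ∂_1 = 9 − 8 = 1, and the invariant factors of ∂_1 are all 1, so H_0 = Z.
  H_1: rank ker ∂_1 − rank ∂_2 = (27 − 8) − 17 = 2, and the invariant factors of ∂_2 are all 1, so H_1 = Z^2.
  H_2: rank ker ∂_2 − rank ∂_3 = (18 − 17) − 0 = 1, and there is no ∂_3, so H_2 = Z.

As a check, the Euler characteristic is 9 − 27 + 18 = 0, which agrees with 1 − 2 + 1 = 0.

H_0 = Z,  H_1 = Z^2,  H_2 = Z.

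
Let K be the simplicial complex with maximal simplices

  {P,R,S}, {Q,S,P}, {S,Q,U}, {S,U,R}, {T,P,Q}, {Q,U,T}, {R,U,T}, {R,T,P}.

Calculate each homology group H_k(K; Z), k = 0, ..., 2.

H_0 ≅ Z,  H_1 = 0,  H_2 ≅ Z.

We work with the vertex ordering P < Q < R < S < T < U. The simplices of K, each written with vertices in increasing order, are:

  0-simplices (6): P, Q, R, S, T, U
  1-simplices (12): PQ, PR, PS, PT, QS, QT, QU, RS, RT, RU, SU, TU
  2-simplices (8): PQS, PQT, PRS, PRT, QSU, QTU, RSU, RTU

giving chain groups C_0 ≅ Z^6, C_1 ≅ Z^12, C_2 ≅ Z^8.

∂_1: C_1 → C_0 maps an edge to its endpoints' difference, ∂[p,q] = q − p.
As a 6×12 matrix over Z this has rank 5, with invariant factors (1,1,1,1,1).

The boundary map ∂_2: C_2 → C_1 maps a triangle to the signed sum of its edges. For instance
  ∂PRS = RS − PS + PR,
  ∂PQT = QT − PT + PQ.
This gives a 12×8 integer matrix of rank 7; reducing to Smith normal form yields diagonal entries (1,1,1,1,1,1,1).

Now H_k = ker ∂_k / im ∂_{k+1}, so:

  H_0: rank C_0 − rank ∂_1 = 6 − 5 = 1, and the invariant factors of ∂_1 are all 1, so H_0 ≅ Z.
  H_1: rank ker ∂_1 − rank ∂_2 = (12 − 5) − 7 = 0, and the invariant factors of ∂_2 are all 1, so H_1 ≅ 0.
  H_2: rank ker ∂_2 − rank ∂_3 = (8 − 7) − 0 = 1, and there is no ∂_3, so H_2 ≅ Z.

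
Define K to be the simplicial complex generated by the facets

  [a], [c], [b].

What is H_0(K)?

Fix the vertex order a < b < c and write every simplex with vertices in increasing order. Then dim K = 0 and the simplices of K are:

  0-simplices (3): a, b, c

Hence C_0 ≅ Z^3.

From H_k ≅ ker(∂_k) / im(∂_{k+1}) we obtain:

  H_0: rank C_0 − rank ∂_1 = 3 − 0 = 3, and there is no ∂_1, so H_0 = Z^3.

H_0 = Z^3.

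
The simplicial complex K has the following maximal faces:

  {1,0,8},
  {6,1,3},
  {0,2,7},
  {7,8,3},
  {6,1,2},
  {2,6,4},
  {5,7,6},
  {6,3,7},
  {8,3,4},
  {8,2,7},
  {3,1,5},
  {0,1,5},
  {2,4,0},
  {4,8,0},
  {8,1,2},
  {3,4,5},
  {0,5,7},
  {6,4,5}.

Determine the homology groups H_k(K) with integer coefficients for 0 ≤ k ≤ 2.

H_0 = Z,  H_1 = Z ⊕ Z/2,  H_2 = 0.

We work with the vertex ordering 0 < 1 < 2 < 3 < 4 < 5 < 6 < 7 < 8. The simplices of K, each written with vertices in increasing order, are:

  0-simplices (9): [0], [1], [2], [3], [4], [5], [6], [7], [8]
  1-simplices (27): (27 of them)
  2-simplices (18): [0,1,5], [0,1,8], [0,2,4], [0,2,7], [0,4,8], [0,5,7], [1,2,6], [1,2,8], [1,3,5], [1,3,6], [2,4,6], [2,7,8], [3,4,5], [3,4,8], [3,6,7], [3,7,8], [4,5,6], [5,6,7]

giving chain groups C_0 ≅ Z^9, C_1 ≅ Z^27, C_2 ≅ Z^18.

Boundary ∂_1: C_1 → C_0 sends each edge [p,q] (with p < q) to q − p.
As a 9×27 matrix over Z this has rank 8, with invariant factors (1,1,1,1,1,1,1,1).

Boundary ∂_2: C_2 → C_1 sends each 2-simplex [p,q,r] to [q,r] − [p,r] + [p,q]. For instance
  ∂[1,2,8] = [2,8] − [1,8] + [1,2],
  ∂[1,3,6] = [3,6] − [1,6] + [1,3].
The resulting 27×18 matrix has rank 18, and its Smith normal form has invariant factors (1,1,1,1,1,1,1,1,1,1,1,1,1,1,1,1,1,2).

Computing H_k = (kernel of ∂_k) / (image of ∂_{k+1}):

  H_0: rank C_0 − rank ∂_1 = 9 − 8 = 1, and the invariant factors of ∂_1 are all 1, so H_0 = Z.
  H_1: rank ker ∂_1 − rank ∂_2 = (27 − 8) − 18 = 1, and ∂_2 has invariant factor 2 > 1, so H_1 = Z ⊕ Z/2.
  H_2: rank ker ∂_2 − rank ∂_3 = (18 − 18) − 0 = 0, and there is no ∂_3, so H_2 = 0.

As a check, the Euler characteristic is 9 − 27 + 18 = 0, which agrees with 1 − 1 + 0 = 0.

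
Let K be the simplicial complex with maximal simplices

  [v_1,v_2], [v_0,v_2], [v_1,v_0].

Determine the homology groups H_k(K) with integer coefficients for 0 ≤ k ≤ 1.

H_0 = Z,  H_1 = Z.

K has 3 vertices, 3 edges.
rank ∂_0 = 0, rank ∂_1 = 2 ⇒ b_0 = 3 − 0 − 2 = 1; all invariant factors of ∂_1 are 1 so no torsion. So H_0 ≅ Z.
rank ∂_1 = 2, rank ∂_2 = 0 ⇒ b_1 = 3 − 2 − 0 = 1. So H_1 ≅ Z.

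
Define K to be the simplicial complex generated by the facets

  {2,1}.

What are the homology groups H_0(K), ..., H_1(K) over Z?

Order the vertices as 1 < 2. Listing each simplex with vertices in this order, K has dimension 1 with simplices:

  0-simplices (2): [1], [2]
  1-simplices (1): [1,2]

giving chain groups C_0 ≅ Z^2, C_1 ≅ Z^1.

∂_1: C_1 → C_0 is given by ∂[p,q] = [q] − [p]. For instance
  ∂[1,2] = [2] − [1].
As a 2×1 matrix over Z this has rank 1, with invariant factors (1).

From H_k ≅ ker(∂_k) / im(∂_{k+1}) we obtain:

  H_0: rank C_0 − rank ∂_1 = 2 − 1 = 1, and the invariant factors of ∂_1 are all 1, so H_0 = Z.
  H_1: rank ker ∂_1 − rank ∂_2 = (1 − 1) − 0 = 0, and there is no ∂_2, so H_1 = 0.

(K is a triangulation of the 1-simplex.)

H_0 ≅ Z,  H_1 = 0.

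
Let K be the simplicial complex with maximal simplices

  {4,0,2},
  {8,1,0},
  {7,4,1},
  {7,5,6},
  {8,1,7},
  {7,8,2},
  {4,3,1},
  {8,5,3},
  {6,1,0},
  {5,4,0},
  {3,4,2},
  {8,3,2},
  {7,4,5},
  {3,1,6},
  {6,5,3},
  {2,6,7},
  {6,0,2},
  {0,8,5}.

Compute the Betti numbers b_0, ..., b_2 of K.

b_0 = 1, b_1 = 2, b_2 = 1.

Fix the vertex order 0 < 1 < 2 < 3 < 4 < 5 < 6 < 7 < 8 and write every simplex with vertices in increasing order. Then dim K = 2 and the simplices of K are:

  0-simplices (9): [0], [1], [2], [3], [4], [5], [6], [7], [8]
  1-simplices (27): (27 of them)
  2-simplices (18): [0,1,6], [0,1,8], [0,2,4], [0,2,6], [0,4,5], [0,5,8], [1,3,4], [1,3,6], [1,4,7], [1,7,8], [2,3,4], [2,3,8], [2,6,7], [2,7,8], [3,5,6], [3,5,8], [4,5,7], [5,6,7]

so the chain groups are C_0 ≅ Z^9, C_1 ≅ Z^27, C_2 ≅ Z^18.

The boundary map ∂_1: C_1 → C_0 maps an edge to its endpoints' difference, ∂[p,q] = q − p. For instance
  ∂[0,2] = [2] − [0].
As a 9×27 matrix over Z this has rank 8, with invariant factors (1,1,1,1,1,1,1,1).

Boundary ∂_2: C_2 → C_1 maps a triangle to the signed sum of its edges. For instance
  ∂[3,5,6] = [5,6] − [3,6] + [3,5],
  ∂[5,6,7] = [6,7] − [5,7] + [5,6].
This gives a 27×18 integer matrix of rank 17; reducing to Smith normal form yields diagonal entries (1,1,1,1,1,1,1,1,1,1,1,1,1,1,1,1,1).

Now H_k = ker ∂_k / im ∂_{k+1}, so:

  H_0: rank C_0 − rank ∂_1 = 9 − 8 = 1, and the invariant factors of ∂_1 are all 1, so H_0 ≅ Z.
  H_1: rank ker ∂_1 − rank ∂_2 = (27 − 8) − 17 = 2, and the invariant factors of ∂_2 are all 1, so H_1 ≅ Z^2.
  H_2: rank ker ∂_2 − rank ∂_3 = (18 − 17) − 0 = 1, and there is no ∂_3, so H_2 ≅ Z.

Hence the Betti numbers are b_0 = 1, b_1 = 2, b_2 = 1.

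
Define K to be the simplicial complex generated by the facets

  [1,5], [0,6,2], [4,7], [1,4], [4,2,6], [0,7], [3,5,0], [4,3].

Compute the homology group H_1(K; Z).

H_1 = Z^3.

We work with the vertex ordering 0 < 1 < 2 < 3 < 4 < 5 < 6 < 7. The simplices of K, each written with vertices in increasing order, are:

  0-simplices (8): [0], [1], [2], [3], [4], [5], [6], [7]
  1-simplices (13): [0,2], [0,3], [0,5], [0,6], [0,7], [1,4], [1,5], [2,4], [2,6], [3,4], [3,5], [4,6], [4,7]
  2-simplices (3): [0,2,6], [0,3,5], [2,4,6]

so the chain groups are C_0 ≅ Z^8, C_1 ≅ Z^13, C_2 ≅ Z^3.

The boundary map ∂_1: C_1 → C_0 maps an edge to its endpoints' difference, ∂[p,q] = q − p.
As a 8×13 matrix over Z this has rank 7, with invariant factors (1,1,1,1,1,1,1).

The boundary map ∂_2: C_2 → C_1 acts by ∂[p,q,r] = [q,r] − [p,r] + [p,q]. For instance
  ∂[2,4,6] = [4,6] − [2,6] + [2,4],
  ∂[0,2,6] = [2,6] − [0,6] + [0,2].
The resulting 13×3 matrix has rank 3, and its Smith normal form has invariant factors (1,1,1).

Reading off H_k = ker ∂_k / im ∂_{k+1}:

  H_1: rank ker ∂_1 − rank ∂_2 = (13 − 7) − 3 = 3, and the invariant factors of ∂_2 are all 1, so H_1 = Z^3.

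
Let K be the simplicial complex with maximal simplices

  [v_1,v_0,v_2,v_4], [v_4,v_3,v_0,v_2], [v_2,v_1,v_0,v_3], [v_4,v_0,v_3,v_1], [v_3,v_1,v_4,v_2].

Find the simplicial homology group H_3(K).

K has 5 vertices, 10 edges, 10 triangles, 5 3-simplices.
rank ∂_3 = 4, rank ∂_4 = 0 ⇒ b_3 = 5 − 4 − 0 = 1. So H_3 ≅ Z.

H_3 = Z.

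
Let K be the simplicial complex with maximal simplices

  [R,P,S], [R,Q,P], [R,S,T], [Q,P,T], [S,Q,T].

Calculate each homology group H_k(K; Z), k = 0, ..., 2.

We work with the vertex ordering P < Q < R < S < T. The simplices of K, each written with vertices in increasing order, are:

  0-simplices (5): P, Q, R, S, T
  1-simplices (10): PQ, PR, PS, PT, QR, QS, QT, RS, RT, ST
  2-simplices (5): PQR, PQT, PRS, QST, RST

Hence C_0 ≅ Z^5, C_1 ≅ Z^10, C_2 ≅ Z^5.

∂_1: C_1 → C_0 sends each edge [p,q] (with p < q) to q − p. For instance
  ∂PQ = Q − P.
As a 5×10 matrix over Z this has rank 4, with invariant factors (1,1,1,1).

Boundary ∂_2: C_2 → C_1 sends each 2-simplex [p,q,r] to [q,r] − [p,r] + [p,q]. For instance
  ∂PQR = QR − PR + PQ,
  ∂PQT = QT − PT + PQ.
The resulting 10×5 matrix has rank 5, and its Smith normal form has invariant factors (1,1,1,1,1).

Now H_k = ker ∂_k / im ∂_{k+1}, so:

  H_0: rank C_0 − rank ∂_1 = 5 − 4 = 1, and the invariant factors of ∂_1 are all 1, so H_0 ≅ Z.
  H_1: rank ker ∂_1 − rank ∂_2 = (10 − 4) − 5 = 1, and the invariant factors of ∂_2 are all 1, so H_1 ≅ Z.
  H_2: rank ker ∂_2 − rank ∂_3 = (5 − 5) − 0 = 0, and there is no ∂_3, so H_2 ≅ 0.

H_0 = Z,  H_1 = Z,  H_2 = 0.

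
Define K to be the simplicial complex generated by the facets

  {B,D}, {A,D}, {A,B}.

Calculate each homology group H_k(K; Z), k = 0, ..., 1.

We work with the vertex ordering A < B < D. The simplices of K, each written with vertices in increasing order, are:

  0-simplices (3): A, B, D
  1-simplices (3): AB, AD, BD

so the chain groups are C_0 ≅ Z^3, C_1 ≅ Z^3.

∂_1: C_1 → C_0 is given by ∂[p,q] = [q] − [p].
As a 3×3 matrix over Z this has rank 2, with invariant factors (1,1).

Now H_k = ker ∂_k / im ∂_{k+1}, so:

  H_0: rank C_0 − rank ∂_1 = 3 − 2 = 1, and the invariant factors of ∂_1 are all 1, so H_0 = Z.
  H_1: rank ker ∂_1 − rank ∂_2 = (3 − 2) − 0 = 1, and there is no ∂_2, so H_1 = Z.

H_0 = Z,  H_1 = Z.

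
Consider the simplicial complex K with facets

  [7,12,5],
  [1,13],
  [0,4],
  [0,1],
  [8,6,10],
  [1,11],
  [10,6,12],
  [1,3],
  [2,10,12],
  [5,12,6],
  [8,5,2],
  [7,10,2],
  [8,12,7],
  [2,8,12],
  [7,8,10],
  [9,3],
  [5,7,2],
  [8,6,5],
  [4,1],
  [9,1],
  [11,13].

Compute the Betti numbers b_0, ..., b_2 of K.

b_0 = 2, b_1 = 3, b_2 = 0.

Order the vertices as 0 < 1 < 2 < 3 < 4 < 5 < 6 < 7 < 8 < 9 < 10 < 11 < 12 < 13. Listing each simplex with vertices in this order, K has dimension 2 with simplices:

  0-simplices (14): [0], [1], [2], [3], [4], [5], [6], [7], [8], [9], [10], [11], [12], [13]
  1-simplices (27): (27 of them)
  2-simplices (12): [2,5,7], [2,5,8], [2,7,10], [2,8,12], [2,10,12], [5,6,8], [5,6,12], [5,7,12], [6,8,10], [6,10,12], [7,8,10], [7,8,12]

giving chain groups C_0 ≅ Z^14, C_1 ≅ Z^27, C_2 ≅ Z^12.

∂_1: C_1 → C_0 maps an edge to its endpoints' difference, ∂[p,q] = q − p. For instance
  ∂[5,12] = [12] − [5].
The 14×27 boundary matrix has rank 12 and Smith normal form diag(1,1,1,1,1,1,1,1,1,1,1,1).

The boundary map ∂_2: C_2 → C_1 acts by ∂[p,q,r] = [q,r] − [p,r] + [p,q]. For instance
  ∂[5,6,12] = [6,12] − [5,12] + [5,6],
  ∂[7,8,10] = [8,10] − [7,10] + [7,8].
The 27×12 boundary matrix has rank 12 and Smith normal form diag(1,1,1,1,1,1,1,1,1,1,1,2).

Reading off H_k = ker ∂_k / im ∂_{k+1}:

  H_0: rank C_0 − rank ∂_1 = 14 − 12 = 2, and the invariant factors of ∂_1 are all 1, so H_0 ≅ Z^2.
  H_1: rank ker ∂_1 − rank ∂_2 = (27 − 12) − 12 = 3, and ∂_2 has invariant factor 2 > 1, so H_1 ≅ Z^3 ⊕ Z_2.
  H_2: rank ker ∂_2 − rank ∂_3 = (12 − 12) − 0 = 0, and there is no ∂_3, so H_2 ≅ 0.

Hence the Betti numbers are b_0 = 2, b_1 = 3, b_2 = 0.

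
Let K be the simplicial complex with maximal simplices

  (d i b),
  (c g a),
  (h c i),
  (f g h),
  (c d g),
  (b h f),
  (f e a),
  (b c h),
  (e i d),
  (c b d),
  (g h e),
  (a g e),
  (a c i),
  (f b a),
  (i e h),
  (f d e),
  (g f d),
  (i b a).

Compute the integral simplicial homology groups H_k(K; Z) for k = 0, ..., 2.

K has 9 vertices, 27 edges, 18 triangles.
rank ∂_0 = 0, rank ∂_1 = 8 ⇒ b_0 = 9 − 0 − 8 = 1; all invariant factors of ∂_1 are 1 so no torsion. So H_0 = Z.
rank ∂_1 = 8, rank ∂_2 = 18 ⇒ b_1 = 27 − 8 − 18 = 1; ∂_2 has invariant factor(s) [2] giving torsion. So H_1 = Z ⊕ Z/2.
rank ∂_2 = 18, rank ∂_3 = 0 ⇒ b_2 = 18 − 18 − 0 = 0. So H_2 = 0.

H_0 ≅ Z,  H_1 ≅ Z ⊕ Z/2,  H_2 = 0.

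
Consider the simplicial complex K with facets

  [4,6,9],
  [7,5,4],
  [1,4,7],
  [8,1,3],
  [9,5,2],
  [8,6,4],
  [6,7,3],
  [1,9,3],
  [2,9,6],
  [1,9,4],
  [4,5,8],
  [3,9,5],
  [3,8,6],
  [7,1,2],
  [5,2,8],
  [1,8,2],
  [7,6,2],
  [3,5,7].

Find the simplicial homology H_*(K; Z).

H_0 = Z,  H_1 = Z^2,  H_2 = Z.

Fix the vertex order 1 < 2 < 3 < 4 < 5 < 6 < 7 < 8 < 9 and write every simplex with vertices in increasing order. Then dim K = 2 and the simplices of K are:

  0-simplices (9): [1], [2], [3], [4], [5], [6], [7], [8], [9]
  1-simplices (27): (27 of them)
  2-simplices (18): [1,2,7], [1,2,8], [1,3,8], [1,3,9], [1,4,7], [1,4,9], [2,5,8], [2,5,9], [2,6,7], [2,6,9], [3,5,7], [3,5,9], [3,6,7], [3,6,8], [4,5,7], [4,5,8], [4,6,8], [4,6,9]

giving chain groups C_0 ≅ Z^9, C_1 ≅ Z^27, C_2 ≅ Z^18.

The boundary map ∂_1: C_1 → C_0 is given by ∂[p,q] = [q] − [p]. For instance
  ∂[2,5] = [5] − [2].
The 9×27 boundary matrix has rank 8 and Smith normal form diag(1,1,1,1,1,1,1,1).

The boundary map ∂_2: C_2 → C_1 sends each 2-simplex [p,q,r] to [q,r] − [p,r] + [p,q]. For instance
  ∂[1,4,9] = [4,9] − [1,9] + [1,4],
  ∂[1,2,8] = [2,8] − [1,8] + [1,2].
The resulting 27×18 matrix has rank 17, and its Smith normal form has invariant factors (1,1,1,1,1,1,1,1,1,1,1,1,1,1,1,1,1).

From H_k ≅ ker(∂_k) / im(∂_{k+1}) we obtain:

  H_0: rank C_0 − rank ∂_1 = 9 − 8 = 1, and the invariant factors of ∂_1 are all 1, so H_0 = Z.
  H_1: rank ker ∂_1 − rank ∂_2 = (27 − 8) − 17 = 2, and the invariant factors of ∂_2 are all 1, so H_1 = Z^2.
  H_2: rank ker ∂_2 − rank ∂_3 = (18 − 17) − 0 = 1, and there is no ∂_3, so H_2 = Z.

As a check, the Euler characteristic is 9 − 27 + 18 = 0, which agrees with 1 − 2 + 1 = 0.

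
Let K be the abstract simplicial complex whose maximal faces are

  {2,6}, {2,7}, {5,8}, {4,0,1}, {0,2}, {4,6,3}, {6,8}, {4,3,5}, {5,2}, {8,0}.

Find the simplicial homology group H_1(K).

K has 9 vertices, 15 edges, 3 triangles.
rank ∂_1 = 8, rank ∂_2 = 3 ⇒ b_1 = 15 − 8 − 3 = 4; all invariant factors of ∂_2 are 1 so no torsion. So H_1 = Z^4.

H_1 = Z^4.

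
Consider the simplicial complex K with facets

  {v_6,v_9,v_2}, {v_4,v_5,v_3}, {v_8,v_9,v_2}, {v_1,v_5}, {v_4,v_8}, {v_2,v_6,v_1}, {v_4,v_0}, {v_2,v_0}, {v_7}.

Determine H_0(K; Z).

H_0 = Z^2.

K has 10 vertices, 14 edges, 4 triangles.
rank ∂_0 = 0, rank ∂_1 = 8 ⇒ b_0 = 10 − 0 − 8 = 2; all invariant factors of ∂_1 are 1 so no torsion. So H_0 = Z^2.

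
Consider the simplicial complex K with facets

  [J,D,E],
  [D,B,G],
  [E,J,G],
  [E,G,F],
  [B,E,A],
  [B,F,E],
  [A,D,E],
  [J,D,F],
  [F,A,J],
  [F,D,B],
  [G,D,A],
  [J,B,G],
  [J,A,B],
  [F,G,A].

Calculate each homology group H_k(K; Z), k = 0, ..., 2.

H_0 = Z,  H_1 = Z^2,  H_2 = Z.

Fix the vertex order A < B < D < E < F < G < J and write every simplex with vertices in increasing order. Then dim K = 2 and the simplices of K are:

  0-simplices (7): A, B, D, E, F, G, J
  1-simplices (21): AB, AD, AE, AF, AG, AJ, BD, BE, BF, BG, BJ, DE, DF, DG, DJ, EF, EG, EJ, FG, FJ, GJ
  2-simplices (14): ABE, ABJ, ADE, ADG, AFG, AFJ, BDF, BDG, BEF, BGJ, DEJ, DFJ, EFG, EGJ

Hence C_0 ≅ Z^7, C_1 ≅ Z^21, C_2 ≅ Z^14.

The boundary map ∂_1: C_1 → C_0 sends each edge [p,q] (with p < q) to q − p. For instance
  ∂AE = E − A.
The resulting 7×21 matrix has rank 6, and its Smith normal form has invariant factors (1,1,1,1,1,1).

∂_2: C_2 → C_1 maps a triangle to the signed sum of its edges. For instance
  ∂ADG = DG − AG + AD,
  ∂AFG = FG − AG + AF.
This gives a 21×14 integer matrix of rank 13; reducing to Smith normal form yields diagonal entries (1,1,1,1,1,1,1,1,1,1,1,1,1).

Computing H_k = (kernel of ∂_k) / (image of ∂_{k+1}):

  H_0: rank C_0 − rank ∂_1 = 7 − 6 = 1, and the invariant factors of ∂_1 are all 1, so H_0 = Z.
  H_1: rank ker ∂_1 − rank ∂_2 = (21 − 6) − 13 = 2, and the invariant factors of ∂_2 are all 1, so H_1 = Z^2.
  H_2: rank ker ∂_2 − rank ∂_3 = (14 − 13) − 0 = 1, and there is no ∂_3, so H_2 = Z.

As a check, the Euler characteristic is 7 − 21 + 14 = 0, which agrees with 1 − 2 + 1 = 0.
(K is a triangulation of the torus T^2.)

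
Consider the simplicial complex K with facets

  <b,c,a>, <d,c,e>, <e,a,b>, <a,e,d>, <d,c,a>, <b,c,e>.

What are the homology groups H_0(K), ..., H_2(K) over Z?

H_0 ≅ Z,  H_1 = 0,  H_2 ≅ Z.

Take the total order a < b < c < d < e on the vertex set. Then K (dimension 2) consists of the simplices:

  0-simplices (5): a, b, c, d, e
  1-simplices (9): ab, ac, ad, ae, bc, be, cd, ce, de
  2-simplices (6): abc, abe, acd, ade, bce, cde

giving chain groups C_0 ≅ Z^5, C_1 ≅ Z^9, C_2 ≅ Z^6.

The boundary map ∂_1: C_1 → C_0 maps an edge to its endpoints' difference, ∂[p,q] = q − p.
This gives a 5×9 integer matrix of rank 4; reducing to Smith normal form yields diagonal entries (1,1,1,1).

The boundary map ∂_2: C_2 → C_1 sends each 2-simplex [p,q,r] to [q,r] − [p,r] + [p,q]. For instance
  ∂acd = cd − ad + ac,
  ∂ade = de − ae + ad.
As a 9×6 matrix over Z this has rank 5, with invariant factors (1,1,1,1,1).

From H_k ≅ ker(∂_k) / im(∂_{k+1}) we obtain:

  H_0: rank C_0 − rank ∂_1 = 5 − 4 = 1, and the invariant factors of ∂_1 are all 1, so H_0 = Z.
  H_1: rank ker ∂_1 − rank ∂_2 = (9 − 4) − 5 = 0, and the invariant factors of ∂_2 are all 1, so H_1 = 0.
  H_2: rank ker ∂_2 − rank ∂_3 = (6 − 5) − 0 = 1, and there is no ∂_3, so H_2 = Z.

As a check, the Euler characteristic is 5 − 9 + 6 = 2, which agrees with 1 − 0 + 1 = 2.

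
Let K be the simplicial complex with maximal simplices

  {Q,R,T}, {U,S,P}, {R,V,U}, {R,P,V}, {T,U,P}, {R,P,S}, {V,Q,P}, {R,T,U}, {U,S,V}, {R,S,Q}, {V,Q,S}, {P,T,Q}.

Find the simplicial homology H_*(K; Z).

Order the vertices as P < Q < R < S < T < U < V. Listing each simplex with vertices in this order, K has dimension 2 with simplices:

  0-simplices (7): P, Q, R, S, T, U, V
  1-simplices (18): PQ, PR, PS, PT, PU, PV, QR, QS, QT, QV, RS, RT, RU, RV, SU, SV, TU, UV
  2-simplices (12): PQT, PQV, PRS, PRV, PSU, PTU, QRS, QRT, QSV, RTU, RUV, SUV

giving chain groups C_0 ≅ Z^7, C_1 ≅ Z^18, C_2 ≅ Z^12.

∂_1: C_1 → C_0 maps an edge to its endpoints' difference, ∂[p,q] = q − p. For instance
  ∂UV = V − U.
The resulting 7×18 matrix has rank 6, and its Smith normal form has invariant factors (1,1,1,1,1,1).

The boundary map ∂_2: C_2 → C_1 maps a triangle to the signed sum of its edges. For instance
  ∂PSU = SU − PU + PS,
  ∂PRV = RV − PV + PR.
This gives a 18×12 integer matrix of rank 12; reducing to Smith normal form yields diagonal entries (1,1,1,1,1,1,1,1,1,1,1,2).

From H_k ≅ ker(∂_k) / im(∂_{k+1}) we obtain:

  H_0: rank C_0 − rank ∂_1 = 7 − 6 = 1, and the invariant factors of ∂_1 are all 1, so H_0 = Z.
  H_1: rank ker ∂_1 − rank ∂_2 = (18 − 6) − 12 = 0, and ∂_2 has invariant factor 2 > 1, so H_1 = Z/2.
  H_2: rank ker ∂_2 − rank ∂_3 = (12 − 12) − 0 = 0, and there is no ∂_3, so H_2 = 0.

H_0 ≅ Z,  H_1 ≅ Z/2,  H_2 = 0.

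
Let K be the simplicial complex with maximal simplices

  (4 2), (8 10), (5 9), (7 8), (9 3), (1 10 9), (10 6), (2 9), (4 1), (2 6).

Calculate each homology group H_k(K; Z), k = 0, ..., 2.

H_0 ≅ Z,  H_1 ≅ Z^2,  H_2 = 0.

Take the total order 1 < 2 < 3 < 4 < 5 < 6 < 7 < 8 < 9 < 10 on the vertex set. Then K (dimension 2) consists of the simplices:

  0-simplices (10): [1], [2], [3], [4], [5], [6], [7], [8], [9], [10]
  1-simplices (12): [1,4], [1,9], [1,10], [2,4], [2,6], [2,9], [3,9], [5,9], [6,10], [7,8], [8,10], [9,10]
  2-simplices (1): [1,9,10]

giving chain groups C_0 ≅ Z^10, C_1 ≅ Z^12, C_2 ≅ Z^1.

The boundary map ∂_1: C_1 → C_0 is given by ∂[p,q] = [q] − [p].
The resulting 10×12 matrix has rank 9, and its Smith normal form has invariant factors (1,1,1,1,1,1,1,1,1).

The boundary map ∂_2: C_2 → C_1 acts by ∂[p,q,r] = [q,r] − [p,r] + [p,q]. For instance
  ∂[1,9,10] = [9,10] − [1,10] + [1,9].
The resulting 12×1 matrix has rank 1, and its Smith normal form has invariant factors (1).

Computing H_k = (kernel of ∂_k) / (image of ∂_{k+1}):

  H_0: rank C_0 − rank ∂_1 = 10 − 9 = 1, and the invariant factors of ∂_1 are all 1, so H_0 ≅ Z.
  H_1: rank ker ∂_1 − rank ∂_2 = (12 − 9) − 1 = 2, and the invariant factors of ∂_2 are all 1, so H_1 ≅ Z^2.
  H_2: rank ker ∂_2 − rank ∂_3 = (1 − 1) − 0 = 0, and there is no ∂_3, so H_2 ≅ 0.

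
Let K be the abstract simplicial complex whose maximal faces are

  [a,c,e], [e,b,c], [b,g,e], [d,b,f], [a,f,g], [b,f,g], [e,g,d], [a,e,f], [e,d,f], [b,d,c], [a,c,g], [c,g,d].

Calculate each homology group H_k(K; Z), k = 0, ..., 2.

K has 7 vertices, 18 edges, 12 triangles.
rank ∂_0 = 0, rank ∂_1 = 6 ⇒ b_0 = 7 − 0 − 6 = 1; all invariant factors of ∂_1 are 1 so no torsion. So H_0 = Z.
rank ∂_1 = 6, rank ∂_2 = 12 ⇒ b_1 = 18 − 6 − 12 = 0; ∂_2 has invariant factor(s) [2] giving torsion. So H_1 = Z/2Z.
rank ∂_2 = 12, rank ∂_3 = 0 ⇒ b_2 = 12 − 12 − 0 = 0. So H_2 = 0.

H_0 ≅ Z,  H_1 ≅ Z/2Z,  H_2 = 0.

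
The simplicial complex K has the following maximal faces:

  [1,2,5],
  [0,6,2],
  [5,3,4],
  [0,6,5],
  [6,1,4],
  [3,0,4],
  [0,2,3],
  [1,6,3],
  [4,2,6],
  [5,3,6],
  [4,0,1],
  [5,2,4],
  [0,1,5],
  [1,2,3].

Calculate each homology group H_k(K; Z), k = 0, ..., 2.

H_0 ≅ Z,  H_1 ≅ Z^2,  H_2 ≅ Z.

K has 7 vertices, 21 edges, 14 triangles.
rank ∂_0 = 0, rank ∂_1 = 6 ⇒ b_0 = 7 − 0 − 6 = 1; all invariant factors of ∂_1 are 1 so no torsion. So H_0 ≅ Z.
rank ∂_1 = 6, rank ∂_2 = 13 ⇒ b_1 = 21 − 6 − 13 = 2; all invariant factors of ∂_2 are 1 so no torsion. So H_1 ≅ Z^2.
rank ∂_2 = 13, rank ∂_3 = 0 ⇒ b_2 = 14 − 13 − 0 = 1. So H_2 ≅ Z.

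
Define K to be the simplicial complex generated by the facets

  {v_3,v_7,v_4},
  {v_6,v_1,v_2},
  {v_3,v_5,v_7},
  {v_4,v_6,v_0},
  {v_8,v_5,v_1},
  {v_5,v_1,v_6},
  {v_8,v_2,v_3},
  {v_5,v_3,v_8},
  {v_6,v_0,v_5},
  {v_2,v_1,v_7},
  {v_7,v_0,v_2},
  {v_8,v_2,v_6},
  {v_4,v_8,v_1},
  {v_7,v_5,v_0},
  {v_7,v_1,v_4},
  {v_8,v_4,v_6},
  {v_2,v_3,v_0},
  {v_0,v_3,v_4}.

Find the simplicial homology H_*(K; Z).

Fix the vertex order v_0 < v_1 < v_2 < v_3 < v_4 < v_5 < v_6 < v_7 < v_8 and write every simplex with vertices in increasing order. Then dim K = 2 and the simplices of K are:

  0-simplices (9): [v_0], [v_1], [v_2], [v_3], [v_4], [v_5], [v_6], [v_7], [v_8]
  1-simplices (27): (27 of them)
  2-simplices (18): (18 of them)

giving chain groups C_0 ≅ Z^9, C_1 ≅ Z^27, C_2 ≅ Z^18.

Boundary ∂_1: C_1 → C_0 is given by ∂[p,q] = [q] − [p].
As a 9×27 matrix over Z this has rank 8, with invariant factors (1,1,1,1,1,1,1,1).

The boundary map ∂_2: C_2 → C_1 maps a triangle to the signed sum of its edges. For instance
  ∂[v_1,v_2,v_6] = [v_2,v_6] − [v_1,v_6] + [v_1,v_2],
  ∂[v_3,v_4,v_7] = [v_4,v_7] − [v_3,v_7] + [v_3,v_4].
The 27×18 boundary matrix has rank 18 and Smith normal form diag(1,1,1,1,1,1,1,1,1,1,1,1,1,1,1,1,1,2).

Computing H_k = (kernel of ∂_k) / (image of ∂_{k+1}):

  H_0: rank C_0 − rank ∂_1 = 9 − 8 = 1, and the invariant factors of ∂_1 are all 1, so H_0 = Z.
  H_1: rank ker ∂_1 − rank ∂_2 = (27 − 8) − 18 = 1, and ∂_2 has invariant factor 2 > 1, so H_1 = Z × Z/2.
  H_2: rank ker ∂_2 − rank ∂_3 = (18 − 18) − 0 = 0, and there is no ∂_3, so H_2 = 0.

H_0 ≅ Z,  H_1 ≅ Z × Z/2,  H_2 = 0.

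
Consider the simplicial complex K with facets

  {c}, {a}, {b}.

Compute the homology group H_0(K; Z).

Order the vertices as a < b < c. Listing each simplex with vertices in this order, K has dimension 0 with simplices:

  0-simplices (3): a, b, c

Hence C_0 ≅ Z^3.

From H_k ≅ ker(∂_k) / im(∂_{k+1}) we obtain:

  H_0: rank C_0 − rank ∂_1 = 3 − 0 = 3, and there is no ∂_1, so H_0 = Z^3.

H_0 = Z^3.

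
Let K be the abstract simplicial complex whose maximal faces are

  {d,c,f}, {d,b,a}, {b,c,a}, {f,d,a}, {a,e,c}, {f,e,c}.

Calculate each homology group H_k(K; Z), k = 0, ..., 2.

Take the total order a < b < c < d < e < f on the vertex set. Then K (dimension 2) consists of the simplices:

  0-simplices (6): a, b, c, d, e, f
  1-simplices (12): ab, ac, ad, ae, af, bc, bd, cd, ce, cf, df, ef
  2-simplices (6): abc, abd, ace, adf, cdf, cef

so the chain groups are C_0 ≅ Z^6, C_1 ≅ Z^12, C_2 ≅ Z^6.

The boundary map ∂_1: C_1 → C_0 sends each edge [p,q] (with p < q) to q − p.
The resulting 6×12 matrix has rank 5, and its Smith normal form has invariant factors (1,1,1,1,1).

Boundary ∂_2: C_2 → C_1 acts by ∂[p,q,r] = [q,r] − [p,r] + [p,q]. For instance
  ∂abc = bc − ac + ab,
  ∂cef = ef − cf + ce.
The resulting 12×6 matrix has rank 6, and its Smith normal form has invariant factors (1,1,1,1,1,1).

From H_k ≅ ker(∂_k) / im(∂_{k+1}) we obtain:

  H_0: rank C_0 − rank ∂_1 = 6 − 5 = 1, and the invariant factors of ∂_1 are all 1, so H_0 ≅ Z.
  H_1: rank ker ∂_1 − rank ∂_2 = (12 − 5) − 6 = 1, and the invariant factors of ∂_2 are all 1, so H_1 ≅ Z.
  H_2: rank ker ∂_2 − rank ∂_3 = (6 − 6) − 0 = 0, and there is no ∂_3, so H_2 ≅ 0.

H_0 ≅ Z,  H_1 ≅ Z,  H_2 = 0.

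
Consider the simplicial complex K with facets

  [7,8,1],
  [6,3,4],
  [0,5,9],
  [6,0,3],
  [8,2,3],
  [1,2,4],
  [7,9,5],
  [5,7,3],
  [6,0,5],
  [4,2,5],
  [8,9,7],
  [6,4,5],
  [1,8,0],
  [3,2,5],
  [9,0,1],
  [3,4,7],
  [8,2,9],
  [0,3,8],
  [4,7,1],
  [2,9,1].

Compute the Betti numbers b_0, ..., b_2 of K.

We work with the vertex ordering 0 < 1 < 2 < 3 < 4 < 5 < 6 < 7 < 8 < 9. The simplices of K, each written with vertices in increasing order, are:

  0-simplices (10): [0], [1], [2], [3], [4], [5], [6], [7], [8], [9]
  1-simplices (30): (30 of them)
  2-simplices (20): (20 of them)

Hence C_0 ≅ Z^10, C_1 ≅ Z^30, C_2 ≅ Z^20.

Boundary ∂_1: C_1 → C_0 sends each edge [p,q] (with p < q) to q − p.
This gives a 10×30 integer matrix of rank 9; reducing to Smith normal form yields diagonal entries (1,1,1,1,1,1,1,1,1).

Boundary ∂_2: C_2 → C_1 sends each 2-simplex [p,q,r] to [q,r] − [p,r] + [p,q]. For instance
  ∂[1,2,4] = [2,4] − [1,4] + [1,2],
  ∂[3,5,7] = [5,7] − [3,7] + [3,5].
The resulting 30×20 matrix has rank 20, and its Smith normal form has invariant factors (1,1,1,1,1,1,1,1,1,1,1,1,1,1,1,1,1,1,1,2).

Now H_k = ker ∂_k / im ∂_{k+1}, so:

  H_0: rank C_0 − rank ∂_1 = 10 − 9 = 1, and the invariant factors of ∂_1 are all 1, so H_0 ≅ Z.
  H_1: rank ker ∂_1 − rank ∂_2 = (30 − 9) − 20 = 1, and ∂_2 has invariant factor 2 > 1, so H_1 ≅ Z ⊕ Z/2Z.
  H_2: rank ker ∂_2 − rank ∂_3 = (20 − 20) − 0 = 0, and there is no ∂_3, so H_2 ≅ 0.

(K is a triangulation of the Klein bottle.)

Hence the Betti numbers are b_0 = 1, b_1 = 1, b_2 = 0.

b_0 = 1, b_1 = 1, b_2 = 0.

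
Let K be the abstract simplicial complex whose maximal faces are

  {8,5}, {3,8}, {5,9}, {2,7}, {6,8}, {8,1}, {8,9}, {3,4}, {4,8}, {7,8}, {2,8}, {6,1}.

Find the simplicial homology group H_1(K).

Take the total order 1 < 2 < 3 < 4 < 5 < 6 < 7 < 8 < 9 on the vertex set. Then K (dimension 1) consists of the simplices:

  0-simplices (9): [1], [2], [3], [4], [5], [6], [7], [8], [9]
  1-simplices (12): [1,6], [1,8], [2,7], [2,8], [3,4], [3,8], [4,8], [5,8], [5,9], [6,8], [7,8], [8,9]

Hence C_0 ≅ Z^9, C_1 ≅ Z^12.

∂_1: C_1 → C_0 maps an edge to its endpoints' difference, ∂[p,q] = q − p.
As a 9×12 matrix over Z this has rank 8, with invariant factors (1,1,1,1,1,1,1,1).

Reading off H_k = ker ∂_k / im ∂_{k+1}:

  H_1: rank ker ∂_1 − rank ∂_2 = (12 − 8) − 0 = 4, and there is no ∂_2, so H_1 ≅ Z^4.

H_1 ≅ Z^4.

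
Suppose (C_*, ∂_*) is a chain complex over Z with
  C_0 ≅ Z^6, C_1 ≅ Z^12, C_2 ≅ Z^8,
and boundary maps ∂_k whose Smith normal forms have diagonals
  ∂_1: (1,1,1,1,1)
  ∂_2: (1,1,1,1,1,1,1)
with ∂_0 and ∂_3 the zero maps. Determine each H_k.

H_0: b_0 = 6 − 0 − 5 = 1; torsion from ∂_1 factors > 1: none. So H_0 ≅ Z.
H_1: b_1 = 12 − 5 − 7 = 0; torsion from ∂_2 factors > 1: none. So H_1 ≅ 0.
H_2: b_2 = 8 − 7 − 0 = 1; torsion from ∂_3 factors > 1: none. So H_2 ≅ Z.

H_0 ≅ Z,  H_1 = 0,  H_2 ≅ Z.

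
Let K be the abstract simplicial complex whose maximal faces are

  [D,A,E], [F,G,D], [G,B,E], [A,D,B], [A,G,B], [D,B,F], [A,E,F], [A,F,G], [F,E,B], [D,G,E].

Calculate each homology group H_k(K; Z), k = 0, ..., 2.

Take the total order A < B < D < E < F < G on the vertex set. Then K (dimension 2) consists of the simplices:

  0-simplices (6): A, B, D, E, F, G
  1-simplices (15): AB, AD, AE, AF, AG, BD, BE, BF, BG, DE, DF, DG, EF, EG, FG
  2-simplices (10): ABD, ABG, ADE, AEF, AFG, BDF, BEF, BEG, DEG, DFG

so the chain groups are C_0 ≅ Z^6, C_1 ≅ Z^15, C_2 ≅ Z^10.

The boundary map ∂_1: C_1 → C_0 sends each edge [p,q] (with p < q) to q − p.
As a 6×15 matrix over Z this has rank 5, with invariant factors (1,1,1,1,1).

∂_2: C_2 → C_1 maps a triangle to the signed sum of its edges. For instance
  ∂BEG = EG − BG + BE,
  ∂AEF = EF − AF + AE.
As a 15×10 matrix over Z this has rank 10, with invariant factors (1,1,1,1,1,1,1,1,1,2).

From H_k ≅ ker(∂_k) / im(∂_{k+1}) we obtain:

  H_0: rank C_0 − rank ∂_1 = 6 − 5 = 1, and the invariant factors of ∂_1 are all 1, so H_0 = Z.
  H_1: rank ker ∂_1 − rank ∂_2 = (15 − 5) − 10 = 0, and ∂_2 has invariant factor 2 > 1, so H_1 = Z/2Z.
  H_2: rank ker ∂_2 − rank ∂_3 = (10 − 10) − 0 = 0, and there is no ∂_3, so H_2 = 0.

H_0 = Z,  H_1 = Z/2Z,  H_2 = 0.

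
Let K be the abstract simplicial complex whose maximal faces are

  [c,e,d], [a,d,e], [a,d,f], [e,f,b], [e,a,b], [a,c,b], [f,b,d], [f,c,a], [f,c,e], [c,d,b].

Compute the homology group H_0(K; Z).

H_0 = Z.

K has 6 vertices, 15 edges, 10 triangles.
rank ∂_0 = 0, rank ∂_1 = 5 ⇒ b_0 = 6 − 0 − 5 = 1; all invariant factors of ∂_1 are 1 so no torsion. So H_0 = Z.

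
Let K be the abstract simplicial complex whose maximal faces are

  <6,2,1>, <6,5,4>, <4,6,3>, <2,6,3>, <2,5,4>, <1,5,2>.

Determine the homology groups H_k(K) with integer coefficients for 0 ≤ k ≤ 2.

Take the total order 1 < 2 < 3 < 4 < 5 < 6 on the vertex set. Then K (dimension 2) consists of the simplices:

  0-simplices (6): [1], [2], [3], [4], [5], [6]
  1-simplices (12): [1,2], [1,5], [1,6], [2,3], [2,4], [2,5], [2,6], [3,4], [3,6], [4,5], [4,6], [5,6]
  2-simplices (6): [1,2,5], [1,2,6], [2,3,6], [2,4,5], [3,4,6], [4,5,6]

Hence C_0 ≅ Z^6, C_1 ≅ Z^12, C_2 ≅ Z^6.

The boundary map ∂_1: C_1 → C_0 sends each edge [p,q] (with p < q) to q − p. For instance
  ∂[1,6] = [6] − [1].
This gives a 6×12 integer matrix of rank 5; reducing to Smith normal form yields diagonal entries (1,1,1,1,1).

Boundary ∂_2: C_2 → C_1 acts by ∂[p,q,r] = [q,r] − [p,r] + [p,q]. For instance
  ∂[4,5,6] = [5,6] − [4,6] + [4,5],
  ∂[2,3,6] = [3,6] − [2,6] + [2,3].
As a 12×6 matrix over Z this has rank 6, with invariant factors (1,1,1,1,1,1).

Computing H_k = (kernel of ∂_k) / (image of ∂_{k+1}):

  H_0: rank C_0 − rank ∂_1 = 6 − 5 = 1, and the invariant factors of ∂_1 are all 1, so H_0 ≅ Z.
  H_1: rank ker ∂_1 − rank ∂_2 = (12 − 5) − 6 = 1, and the invariant factors of ∂_2 are all 1, so H_1 ≅ Z.
  H_2: rank ker ∂_2 − rank ∂_3 = (6 − 6) − 0 = 0, and there is no ∂_3, so H_2 ≅ 0.

(K is a triangulation of the cylinder S^1 x I.)

H_0 ≅ Z,  H_1 ≅ Z,  H_2 = 0.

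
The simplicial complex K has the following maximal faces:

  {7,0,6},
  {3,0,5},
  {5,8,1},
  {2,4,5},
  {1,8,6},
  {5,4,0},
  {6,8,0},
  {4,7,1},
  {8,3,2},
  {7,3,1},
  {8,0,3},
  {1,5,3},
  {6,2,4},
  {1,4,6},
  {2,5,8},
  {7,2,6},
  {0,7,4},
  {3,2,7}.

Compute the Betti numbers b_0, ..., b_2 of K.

b_0 = 1, b_1 = 1, b_2 = 0.

We work with the vertex ordering 0 < 1 < 2 < 3 < 4 < 5 < 6 < 7 < 8. The simplices of K, each written with vertices in increasing order, are:

  0-simplices (9): [0], [1], [2], [3], [4], [5], [6], [7], [8]
  1-simplices (27): (27 of them)
  2-simplices (18): [0,3,5], [0,3,8], [0,4,5], [0,4,7], [0,6,7], [0,6,8], [1,3,5], [1,3,7], [1,4,6], [1,4,7], [1,5,8], [1,6,8], [2,3,7], [2,3,8], [2,4,5], [2,4,6], [2,5,8], [2,6,7]

so the chain groups are C_0 ≅ Z^9, C_1 ≅ Z^27, C_2 ≅ Z^18.

∂_1: C_1 → C_0 sends each edge [p,q] (with p < q) to q − p. For instance
  ∂[1,4] = [4] − [1].
This gives a 9×27 integer matrix of rank 8; reducing to Smith normal form yields diagonal entries (1,1,1,1,1,1,1,1).

∂_2: C_2 → C_1 sends each 2-simplex [p,q,r] to [q,r] − [p,r] + [p,q]. For instance
  ∂[1,6,8] = [6,8] − [1,8] + [1,6],
  ∂[0,3,8] = [3,8] − [0,8] + [0,3].
The 27×18 boundary matrix has rank 18 and Smith normal form diag(1,1,1,1,1,1,1,1,1,1,1,1,1,1,1,1,1,2).

Reading off H_k = ker ∂_k / im ∂_{k+1}:

  H_0: rank C_0 − rank ∂_1 = 9 − 8 = 1, and the invariant factors of ∂_1 are all 1, so H_0 ≅ Z.
  H_1: rank ker ∂_1 − rank ∂_2 = (27 − 8) − 18 = 1, and ∂_2 has invariant factor 2 > 1, so H_1 ≅ Z ⊕ Z/2.
  H_2: rank ker ∂_2 − rank ∂_3 = (18 − 18) − 0 = 0, and there is no ∂_3, so H_2 ≅ 0.

Hence the Betti numbers are b_0 = 1, b_1 = 1, b_2 = 0.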